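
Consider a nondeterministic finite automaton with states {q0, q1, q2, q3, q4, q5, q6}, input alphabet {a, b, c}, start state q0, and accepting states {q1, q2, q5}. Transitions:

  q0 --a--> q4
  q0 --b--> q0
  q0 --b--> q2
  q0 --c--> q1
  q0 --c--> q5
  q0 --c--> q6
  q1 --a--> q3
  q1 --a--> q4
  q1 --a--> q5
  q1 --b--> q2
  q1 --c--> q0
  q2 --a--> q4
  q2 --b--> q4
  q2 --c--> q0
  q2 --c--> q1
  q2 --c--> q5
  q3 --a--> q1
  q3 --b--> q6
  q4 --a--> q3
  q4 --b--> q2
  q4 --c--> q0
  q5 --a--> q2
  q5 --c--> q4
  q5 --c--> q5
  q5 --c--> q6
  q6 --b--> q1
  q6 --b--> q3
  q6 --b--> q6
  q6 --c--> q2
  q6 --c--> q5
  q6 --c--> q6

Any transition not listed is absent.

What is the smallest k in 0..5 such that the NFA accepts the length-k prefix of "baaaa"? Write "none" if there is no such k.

1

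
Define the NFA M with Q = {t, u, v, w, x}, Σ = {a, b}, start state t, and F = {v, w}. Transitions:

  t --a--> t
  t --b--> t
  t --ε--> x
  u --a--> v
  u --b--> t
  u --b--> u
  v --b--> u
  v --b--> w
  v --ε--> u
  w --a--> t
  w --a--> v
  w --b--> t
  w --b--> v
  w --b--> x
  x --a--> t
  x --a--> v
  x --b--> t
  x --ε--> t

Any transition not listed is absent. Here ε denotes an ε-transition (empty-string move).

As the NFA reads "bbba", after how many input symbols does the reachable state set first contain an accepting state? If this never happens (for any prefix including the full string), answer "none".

4

Start: ε-closure({t}) = {t, x}.
Read 'b': t→{t}, x→{t}; union {t}; ε-closure = {t, x}.
Read 'b': t→{t}, x→{t}; union {t}; ε-closure = {t, x}.
Read 'b': t→{t}, x→{t}; union {t}; ε-closure = {t, x}.
Read 'a': t→{t}, x→{t, v}; union {t, v}; ε-closure = {t, u, v, x}.
None of the earlier sets intersect F, but {t, u, v, x} does.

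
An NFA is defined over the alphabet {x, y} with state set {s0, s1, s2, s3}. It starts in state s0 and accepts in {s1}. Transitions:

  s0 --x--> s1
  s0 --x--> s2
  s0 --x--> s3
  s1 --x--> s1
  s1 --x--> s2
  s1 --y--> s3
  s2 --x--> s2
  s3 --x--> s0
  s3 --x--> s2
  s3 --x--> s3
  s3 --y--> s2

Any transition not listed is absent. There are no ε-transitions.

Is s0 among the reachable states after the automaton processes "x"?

No

Start in {s0}.
Read 'x': s0→{s1, s2, s3}; now {s1, s2, s3}.
State s0 is not in {s1, s2, s3}.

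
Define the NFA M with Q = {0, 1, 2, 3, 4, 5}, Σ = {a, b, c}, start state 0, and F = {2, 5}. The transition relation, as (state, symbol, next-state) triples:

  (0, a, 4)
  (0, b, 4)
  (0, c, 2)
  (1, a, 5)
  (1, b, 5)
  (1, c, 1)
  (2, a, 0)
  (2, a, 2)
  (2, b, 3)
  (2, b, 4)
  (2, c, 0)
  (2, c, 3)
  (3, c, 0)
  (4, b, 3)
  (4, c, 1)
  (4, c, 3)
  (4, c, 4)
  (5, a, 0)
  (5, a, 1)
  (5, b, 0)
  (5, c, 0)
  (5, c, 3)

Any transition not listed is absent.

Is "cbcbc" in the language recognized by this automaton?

No

Start in {0}.
Read 'c': {0} → {2}.
Read 'b': {2} → {3, 4}.
Read 'c': {3, 4} → {0, 1, 3, 4}.
Read 'b': {0, 1, 3, 4} → {3, 4, 5}.
Read 'c': {3, 4, 5} → {0, 1, 3, 4}.
The final set {0, 1, 3, 4} contains no accepting state.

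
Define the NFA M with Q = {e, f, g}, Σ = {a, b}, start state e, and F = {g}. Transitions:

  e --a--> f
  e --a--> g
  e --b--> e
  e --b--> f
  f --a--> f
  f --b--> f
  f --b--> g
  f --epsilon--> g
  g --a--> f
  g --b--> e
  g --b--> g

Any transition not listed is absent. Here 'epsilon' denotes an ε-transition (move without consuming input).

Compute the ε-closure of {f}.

{f, g}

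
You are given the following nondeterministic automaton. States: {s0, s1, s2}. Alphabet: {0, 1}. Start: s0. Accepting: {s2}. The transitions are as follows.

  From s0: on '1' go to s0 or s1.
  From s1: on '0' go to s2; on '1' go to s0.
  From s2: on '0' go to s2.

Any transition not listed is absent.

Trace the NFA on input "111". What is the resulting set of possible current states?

Start in {s0}.
Read '1': s0→{s0, s1}; now {s0, s1}.
Read '1': s0→{s0, s1}, s1→{s0}; now {s0, s1}.
Read '1': s0→{s0, s1}, s1→{s0}; now {s0, s1}.

{s0, s1}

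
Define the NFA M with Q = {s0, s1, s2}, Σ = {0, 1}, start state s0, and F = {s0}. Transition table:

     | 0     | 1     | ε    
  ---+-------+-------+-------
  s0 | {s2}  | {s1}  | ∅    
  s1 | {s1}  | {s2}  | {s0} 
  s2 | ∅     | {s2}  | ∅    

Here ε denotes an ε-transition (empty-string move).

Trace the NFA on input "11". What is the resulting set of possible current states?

Start in {s0}.
Read '1': {s0} → {s0, s1}.
Read '1': {s0, s1} → {s0, s1, s2}.

{s0, s1, s2}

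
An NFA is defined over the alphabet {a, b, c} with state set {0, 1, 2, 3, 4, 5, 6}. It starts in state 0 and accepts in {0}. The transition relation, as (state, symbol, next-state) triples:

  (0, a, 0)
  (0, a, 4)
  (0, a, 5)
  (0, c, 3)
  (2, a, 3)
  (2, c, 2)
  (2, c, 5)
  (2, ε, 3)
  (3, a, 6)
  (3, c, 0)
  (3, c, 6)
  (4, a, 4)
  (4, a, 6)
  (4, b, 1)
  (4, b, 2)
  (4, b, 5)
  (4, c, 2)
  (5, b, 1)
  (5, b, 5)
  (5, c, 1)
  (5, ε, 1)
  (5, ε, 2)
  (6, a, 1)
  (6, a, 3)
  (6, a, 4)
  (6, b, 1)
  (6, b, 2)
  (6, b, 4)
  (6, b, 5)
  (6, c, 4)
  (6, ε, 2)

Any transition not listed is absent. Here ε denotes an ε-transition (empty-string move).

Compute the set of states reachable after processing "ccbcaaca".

Start in {0}.
Read 'c': {0} → {3}.
Read 'c': {3} → {0, 2, 3, 6}.
Read 'b': {0, 2, 3, 6} → {1, 2, 3, 4, 5}.
Read 'c': {1, 2, 3, 4, 5} → {0, 1, 2, 3, 5, 6}.
Read 'a': {0, 1, 2, 3, 5, 6} → {0, 1, 2, 3, 4, 5, 6}.
Read 'a': {0, 1, 2, 3, 4, 5, 6} → {0, 1, 2, 3, 4, 5, 6}.
Read 'c': {0, 1, 2, 3, 4, 5, 6} → {0, 1, 2, 3, 4, 5, 6}.
Read 'a': {0, 1, 2, 3, 4, 5, 6} → {0, 1, 2, 3, 4, 5, 6}.

{0, 1, 2, 3, 4, 5, 6}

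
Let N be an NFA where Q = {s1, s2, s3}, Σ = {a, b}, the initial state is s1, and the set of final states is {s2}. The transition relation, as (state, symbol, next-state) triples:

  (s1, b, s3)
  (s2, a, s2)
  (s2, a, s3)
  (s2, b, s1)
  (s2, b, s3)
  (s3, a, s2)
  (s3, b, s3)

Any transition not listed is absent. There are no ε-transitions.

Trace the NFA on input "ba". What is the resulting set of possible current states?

{s2}

Start in {s1}.
Read 'b': s1→{s3}; now {s3}.
Read 'a': s3→{s2}; now {s2}.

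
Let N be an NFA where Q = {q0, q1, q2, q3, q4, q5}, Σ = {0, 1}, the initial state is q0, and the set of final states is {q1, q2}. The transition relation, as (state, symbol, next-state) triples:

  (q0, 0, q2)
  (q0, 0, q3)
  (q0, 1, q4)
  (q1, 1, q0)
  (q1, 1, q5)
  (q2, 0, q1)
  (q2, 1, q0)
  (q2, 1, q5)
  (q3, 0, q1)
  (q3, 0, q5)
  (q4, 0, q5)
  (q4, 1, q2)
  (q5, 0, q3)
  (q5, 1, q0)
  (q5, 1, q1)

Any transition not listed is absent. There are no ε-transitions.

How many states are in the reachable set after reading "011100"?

Start in {q0}.
Read '0': q0→{q2, q3}; now {q2, q3}.
Read '1': q2→{q0, q5}, q3→∅; now {q0, q5}.
Read '1': q0→{q4}, q5→{q0, q1}; now {q0, q1, q4}.
Read '1': q0→{q4}, q1→{q0, q5}, q4→{q2}; now {q0, q2, q4, q5}.
Read '0': q0→{q2, q3}, q2→{q1}, q4→{q5}, q5→{q3}; now {q1, q2, q3, q5}.
Read '0': q1→∅, q2→{q1}, q3→{q1, q5}, q5→{q3}; now {q1, q3, q5}.
That set has 3 states.

3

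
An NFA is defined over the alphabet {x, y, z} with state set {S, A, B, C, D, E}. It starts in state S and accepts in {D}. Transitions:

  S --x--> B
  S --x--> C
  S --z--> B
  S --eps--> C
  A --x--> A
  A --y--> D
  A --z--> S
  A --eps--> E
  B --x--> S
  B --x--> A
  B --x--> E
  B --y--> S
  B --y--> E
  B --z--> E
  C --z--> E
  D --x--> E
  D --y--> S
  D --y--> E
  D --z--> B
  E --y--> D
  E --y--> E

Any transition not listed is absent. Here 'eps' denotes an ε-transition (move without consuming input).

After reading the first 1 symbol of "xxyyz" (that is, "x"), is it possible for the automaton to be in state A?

No

Start: ε-closure({S}) = {S, C}.
Read 'x': S→{B, C}, C→∅; now {B, C}.
State A is not in {B, C}.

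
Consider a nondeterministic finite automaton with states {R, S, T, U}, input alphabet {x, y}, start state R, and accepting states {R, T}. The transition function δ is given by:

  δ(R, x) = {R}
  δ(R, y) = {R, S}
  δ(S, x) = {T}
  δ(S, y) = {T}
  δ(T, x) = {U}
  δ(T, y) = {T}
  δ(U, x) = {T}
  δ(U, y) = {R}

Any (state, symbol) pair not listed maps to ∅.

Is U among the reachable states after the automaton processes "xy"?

Start in {R}.
Read 'x': R→{R}; now {R}.
Read 'y': R→{R, S}; now {R, S}.
State U is not in {R, S}.

No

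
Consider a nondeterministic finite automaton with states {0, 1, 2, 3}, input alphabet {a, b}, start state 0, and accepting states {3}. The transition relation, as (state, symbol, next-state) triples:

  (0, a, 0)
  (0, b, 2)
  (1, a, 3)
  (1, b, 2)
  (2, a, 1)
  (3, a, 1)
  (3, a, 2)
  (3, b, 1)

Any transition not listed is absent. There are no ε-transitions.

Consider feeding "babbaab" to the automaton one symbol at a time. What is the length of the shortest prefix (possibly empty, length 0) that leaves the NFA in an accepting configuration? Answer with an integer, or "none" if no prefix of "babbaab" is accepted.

none

Start in {0}.
Read 'b': 0→{2}; now {2}.
Read 'a': 2→{1}; now {1}.
Read 'b': 1→{2}; now {2}.
Read 'b': 2→∅; now ∅.
The set is empty and remains empty for the remaining 3 symbols.
No reachable set along the way intersects F.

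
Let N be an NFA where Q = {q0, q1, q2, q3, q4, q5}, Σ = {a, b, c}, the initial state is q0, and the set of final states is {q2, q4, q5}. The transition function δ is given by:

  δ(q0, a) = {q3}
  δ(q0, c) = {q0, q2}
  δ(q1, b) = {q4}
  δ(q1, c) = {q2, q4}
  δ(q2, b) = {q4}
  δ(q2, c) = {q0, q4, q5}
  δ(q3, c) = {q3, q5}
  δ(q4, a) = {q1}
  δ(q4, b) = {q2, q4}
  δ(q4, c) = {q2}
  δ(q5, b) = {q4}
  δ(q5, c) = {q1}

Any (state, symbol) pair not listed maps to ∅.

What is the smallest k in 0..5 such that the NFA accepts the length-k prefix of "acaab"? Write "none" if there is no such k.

Start in {q0}.
Read 'a': {q0} → {q3}.
Read 'c': {q3} → {q3, q5}.
None of the earlier sets intersect F, but {q3, q5} does.

2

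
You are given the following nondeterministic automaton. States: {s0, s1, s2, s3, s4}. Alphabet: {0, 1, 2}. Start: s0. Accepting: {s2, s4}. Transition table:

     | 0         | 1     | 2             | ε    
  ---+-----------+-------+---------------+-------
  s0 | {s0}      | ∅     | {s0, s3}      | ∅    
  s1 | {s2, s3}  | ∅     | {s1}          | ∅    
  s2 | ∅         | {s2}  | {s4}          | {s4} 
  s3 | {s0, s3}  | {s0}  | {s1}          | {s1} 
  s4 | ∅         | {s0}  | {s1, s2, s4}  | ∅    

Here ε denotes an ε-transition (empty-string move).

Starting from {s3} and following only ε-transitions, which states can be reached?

{s1, s3}

Begin with {s3}.
ε-move s3 → s1; add s1.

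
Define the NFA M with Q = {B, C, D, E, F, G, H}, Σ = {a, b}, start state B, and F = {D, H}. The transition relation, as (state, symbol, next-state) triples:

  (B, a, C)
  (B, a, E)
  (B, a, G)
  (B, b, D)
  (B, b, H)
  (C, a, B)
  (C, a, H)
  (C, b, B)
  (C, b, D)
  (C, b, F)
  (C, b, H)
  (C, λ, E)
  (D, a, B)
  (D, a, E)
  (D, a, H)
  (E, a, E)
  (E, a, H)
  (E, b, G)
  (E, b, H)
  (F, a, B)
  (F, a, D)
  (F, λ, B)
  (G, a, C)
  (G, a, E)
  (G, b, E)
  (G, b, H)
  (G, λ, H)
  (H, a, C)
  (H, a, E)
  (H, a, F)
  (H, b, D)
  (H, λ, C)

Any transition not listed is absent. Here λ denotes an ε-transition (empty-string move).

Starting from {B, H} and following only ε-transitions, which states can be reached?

{B, C, E, H}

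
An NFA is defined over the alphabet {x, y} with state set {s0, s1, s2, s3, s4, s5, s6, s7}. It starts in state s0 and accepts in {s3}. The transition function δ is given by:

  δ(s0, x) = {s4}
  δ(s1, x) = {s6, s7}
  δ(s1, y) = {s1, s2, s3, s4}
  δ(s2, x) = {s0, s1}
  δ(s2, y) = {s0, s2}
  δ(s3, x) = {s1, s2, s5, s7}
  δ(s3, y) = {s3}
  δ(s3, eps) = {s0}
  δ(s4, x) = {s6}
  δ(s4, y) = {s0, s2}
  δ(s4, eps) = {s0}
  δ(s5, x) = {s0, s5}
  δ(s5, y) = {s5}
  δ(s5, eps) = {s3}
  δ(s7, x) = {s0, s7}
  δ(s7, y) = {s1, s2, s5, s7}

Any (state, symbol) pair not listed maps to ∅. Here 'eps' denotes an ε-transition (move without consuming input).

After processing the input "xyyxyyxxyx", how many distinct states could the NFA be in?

8

Start in {s0}.
Read 'x': s0→{s4}; union {s4}; ε-closure = {s0, s4}.
Read 'y': s0→∅, s4→{s0, s2}; now {s0, s2}.
Read 'y': s0→∅, s2→{s0, s2}; now {s0, s2}.
Read 'x': s0→{s4}, s2→{s0, s1}; now {s0, s1, s4}.
Read 'y': s0→∅, s1→{s1, s2, s3, s4}, s4→{s0, s2}; now {s0, s1, s2, s3, s4}.
Read 'y': s0→∅, s1→{s1, s2, s3, s4}, s2→{s0, s2}, s3→{s3}, s4→{s0, s2}; now {s0, s1, s2, s3, s4}.
Read 'x': s0→{s4}, s1→{s6, s7}, s2→{s0, s1}, s3→{s1, s2, s5, s7}, s4→{s6}; union {s0, s1, s2, s4, s5, s6, s7}; ε-closure = {s0, s1, s2, s3, s4, s5, s6, s7}.
Read 'x': s0→{s4}, s1→{s6, s7}, s2→{s0, s1}, s3→{s1, s2, s5, s7}, s4→{s6}, s5→{s0, s5}, s6→∅, s7→{s0, s7}; union {s0, s1, s2, s4, s5, s6, s7}; ε-closure = {s0, s1, s2, s3, s4, s5, s6, s7}.
Read 'y': s0→∅, s1→{s1, s2, s3, s4}, s2→{s0, s2}, s3→{s3}, s4→{s0, s2}, s5→{s5}, s6→∅, s7→{s1, s2, s5, s7}; now {s0, s1, s2, s3, s4, s5, s7}.
Read 'x': s0→{s4}, s1→{s6, s7}, s2→{s0, s1}, s3→{s1, s2, s5, s7}, s4→{s6}, s5→{s0, s5}, s7→{s0, s7}; union {s0, s1, s2, s4, s5, s6, s7}; ε-closure = {s0, s1, s2, s3, s4, s5, s6, s7}.
That set has 8 states.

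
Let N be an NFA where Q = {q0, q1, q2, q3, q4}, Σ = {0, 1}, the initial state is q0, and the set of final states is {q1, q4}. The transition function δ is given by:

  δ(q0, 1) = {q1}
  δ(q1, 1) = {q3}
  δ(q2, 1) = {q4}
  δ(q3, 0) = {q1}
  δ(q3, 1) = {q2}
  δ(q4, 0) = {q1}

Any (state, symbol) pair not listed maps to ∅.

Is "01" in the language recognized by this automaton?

No

Start in {q0}.
Read '0': q0→∅; now ∅.
The set is empty and remains empty for the remaining 1 symbol.
The final set ∅ contains no accepting state.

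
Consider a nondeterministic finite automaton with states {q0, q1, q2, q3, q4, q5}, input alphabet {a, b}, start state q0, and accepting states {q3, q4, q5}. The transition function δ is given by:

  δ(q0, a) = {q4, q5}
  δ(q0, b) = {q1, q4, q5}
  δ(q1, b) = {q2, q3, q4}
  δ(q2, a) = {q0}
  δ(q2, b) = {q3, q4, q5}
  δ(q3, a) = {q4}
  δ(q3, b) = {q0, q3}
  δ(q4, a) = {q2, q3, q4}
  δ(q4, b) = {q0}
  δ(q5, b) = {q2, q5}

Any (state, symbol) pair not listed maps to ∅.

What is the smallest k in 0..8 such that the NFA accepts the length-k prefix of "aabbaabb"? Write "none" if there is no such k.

1

Start in {q0}.
Read 'a': q0→{q4, q5}; now {q4, q5}.
None of the earlier sets intersect F, but {q4, q5} does.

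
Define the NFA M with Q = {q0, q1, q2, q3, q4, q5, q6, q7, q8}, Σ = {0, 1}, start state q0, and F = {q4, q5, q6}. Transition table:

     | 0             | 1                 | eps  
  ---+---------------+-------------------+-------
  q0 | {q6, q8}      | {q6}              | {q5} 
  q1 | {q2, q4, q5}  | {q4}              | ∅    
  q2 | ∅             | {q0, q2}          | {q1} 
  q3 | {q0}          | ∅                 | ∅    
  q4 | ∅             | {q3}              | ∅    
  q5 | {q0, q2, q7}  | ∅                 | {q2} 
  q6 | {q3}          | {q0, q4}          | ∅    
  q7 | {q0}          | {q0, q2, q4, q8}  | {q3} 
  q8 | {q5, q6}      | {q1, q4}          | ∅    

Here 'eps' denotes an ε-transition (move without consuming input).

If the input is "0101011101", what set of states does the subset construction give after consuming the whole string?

{q0, q1, q2, q3, q4, q5, q6, q8}

Start: ε-closure({q0}) = {q0, q1, q2, q5}.
Read '0': {q0, q1, q2, q5} → {q0, q1, q2, q3, q4, q5, q6, q7, q8}.
Read '1': {q0, q1, q2, q3, q4, q5, q6, q7, q8} → {q0, q1, q2, q3, q4, q5, q6, q8}.
Read '0': {q0, q1, q2, q3, q4, q5, q6, q8} → {q0, q1, q2, q3, q4, q5, q6, q7, q8}.
Read '1': {q0, q1, q2, q3, q4, q5, q6, q7, q8} → {q0, q1, q2, q3, q4, q5, q6, q8}.
Read '0': {q0, q1, q2, q3, q4, q5, q6, q8} → {q0, q1, q2, q3, q4, q5, q6, q7, q8}.
Read '1': {q0, q1, q2, q3, q4, q5, q6, q7, q8} → {q0, q1, q2, q3, q4, q5, q6, q8}.
Read '1': {q0, q1, q2, q3, q4, q5, q6, q8} → {q0, q1, q2, q3, q4, q5, q6}.
Read '1': {q0, q1, q2, q3, q4, q5, q6} → {q0, q1, q2, q3, q4, q5, q6}.
Read '0': {q0, q1, q2, q3, q4, q5, q6} → {q0, q1, q2, q3, q4, q5, q6, q7, q8}.
Read '1': {q0, q1, q2, q3, q4, q5, q6, q7, q8} → {q0, q1, q2, q3, q4, q5, q6, q8}.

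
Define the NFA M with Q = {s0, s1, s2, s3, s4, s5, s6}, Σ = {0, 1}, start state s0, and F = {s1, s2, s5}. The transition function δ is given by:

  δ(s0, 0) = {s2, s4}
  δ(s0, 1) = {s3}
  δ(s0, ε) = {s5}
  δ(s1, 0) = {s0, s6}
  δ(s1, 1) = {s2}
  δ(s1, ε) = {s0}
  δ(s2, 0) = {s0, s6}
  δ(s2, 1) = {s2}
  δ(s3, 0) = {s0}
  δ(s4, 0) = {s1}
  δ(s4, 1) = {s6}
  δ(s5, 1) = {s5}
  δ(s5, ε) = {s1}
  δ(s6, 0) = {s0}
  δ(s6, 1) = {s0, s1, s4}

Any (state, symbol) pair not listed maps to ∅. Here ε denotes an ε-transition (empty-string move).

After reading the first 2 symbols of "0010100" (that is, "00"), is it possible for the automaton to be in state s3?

No

Start: ε-closure({s0}) = {s0, s1, s5}.
Read '0': {s0, s1, s5} → {s0, s1, s2, s4, s5, s6}.
Read '0': {s0, s1, s2, s4, s5, s6} → {s0, s1, s2, s4, s5, s6}.
State s3 is not in {s0, s1, s2, s4, s5, s6}.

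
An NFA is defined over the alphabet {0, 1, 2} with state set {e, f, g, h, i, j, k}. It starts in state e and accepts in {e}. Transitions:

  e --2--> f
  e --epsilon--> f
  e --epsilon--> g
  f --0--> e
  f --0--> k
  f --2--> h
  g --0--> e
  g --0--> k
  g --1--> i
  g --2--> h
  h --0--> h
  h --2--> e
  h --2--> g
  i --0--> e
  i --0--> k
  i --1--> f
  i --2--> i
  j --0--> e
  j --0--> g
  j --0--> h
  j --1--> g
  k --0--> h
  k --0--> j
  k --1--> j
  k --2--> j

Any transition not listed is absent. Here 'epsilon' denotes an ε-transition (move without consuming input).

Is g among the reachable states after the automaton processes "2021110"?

Yes

Start: ε-closure({e}) = {e, f, g}.
Read '2': {e, f, g} → {f, h}.
Read '0': {f, h} → {e, f, g, h, k}.
Read '2': {e, f, g, h, k} → {e, f, g, h, j}.
Read '1': {e, f, g, h, j} → {g, i}.
Read '1': {g, i} → {f, i}.
Read '1': {f, i} → {f}.
Read '0': {f} → {e, f, g, k}.
State g is in {e, f, g, k}.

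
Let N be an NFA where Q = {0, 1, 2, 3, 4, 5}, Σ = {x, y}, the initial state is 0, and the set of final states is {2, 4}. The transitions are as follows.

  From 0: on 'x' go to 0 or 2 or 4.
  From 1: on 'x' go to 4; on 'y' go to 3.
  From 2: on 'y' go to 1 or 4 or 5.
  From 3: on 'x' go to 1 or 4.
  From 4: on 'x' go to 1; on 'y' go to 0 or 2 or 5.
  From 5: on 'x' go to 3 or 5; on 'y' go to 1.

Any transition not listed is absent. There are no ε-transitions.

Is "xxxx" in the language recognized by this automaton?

Yes

Start in {0}.
Read 'x': 0→{0, 2, 4}; now {0, 2, 4}.
Read 'x': 0→{0, 2, 4}, 2→∅, 4→{1}; now {0, 1, 2, 4}.
Read 'x': 0→{0, 2, 4}, 1→{4}, 2→∅, 4→{1}; now {0, 1, 2, 4}.
Read 'x': 0→{0, 2, 4}, 1→{4}, 2→∅, 4→{1}; now {0, 1, 2, 4}.
The final set {0, 1, 2, 4} contains the accepting states 2, 4.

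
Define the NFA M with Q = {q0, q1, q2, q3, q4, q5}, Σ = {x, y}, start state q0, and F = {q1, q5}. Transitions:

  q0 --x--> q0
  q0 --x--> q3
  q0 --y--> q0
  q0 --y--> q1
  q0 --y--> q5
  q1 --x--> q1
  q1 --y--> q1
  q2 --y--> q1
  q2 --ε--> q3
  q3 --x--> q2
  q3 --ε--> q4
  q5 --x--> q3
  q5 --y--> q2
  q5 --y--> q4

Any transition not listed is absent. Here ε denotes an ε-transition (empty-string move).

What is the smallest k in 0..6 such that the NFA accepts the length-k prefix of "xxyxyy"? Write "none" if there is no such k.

3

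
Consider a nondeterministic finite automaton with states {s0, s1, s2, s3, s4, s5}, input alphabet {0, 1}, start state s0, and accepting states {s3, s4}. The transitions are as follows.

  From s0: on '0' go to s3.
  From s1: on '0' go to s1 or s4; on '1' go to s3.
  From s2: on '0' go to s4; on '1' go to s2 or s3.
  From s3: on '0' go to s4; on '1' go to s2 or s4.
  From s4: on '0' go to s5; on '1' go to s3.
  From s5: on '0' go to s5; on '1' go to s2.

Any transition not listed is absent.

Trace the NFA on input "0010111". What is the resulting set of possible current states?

Start in {s0}.
Read '0': {s0} → {s3}.
Read '0': {s3} → {s4}.
Read '1': {s4} → {s3}.
Read '0': {s3} → {s4}.
Read '1': {s4} → {s3}.
Read '1': {s3} → {s2, s4}.
Read '1': {s2, s4} → {s2, s3}.

{s2, s3}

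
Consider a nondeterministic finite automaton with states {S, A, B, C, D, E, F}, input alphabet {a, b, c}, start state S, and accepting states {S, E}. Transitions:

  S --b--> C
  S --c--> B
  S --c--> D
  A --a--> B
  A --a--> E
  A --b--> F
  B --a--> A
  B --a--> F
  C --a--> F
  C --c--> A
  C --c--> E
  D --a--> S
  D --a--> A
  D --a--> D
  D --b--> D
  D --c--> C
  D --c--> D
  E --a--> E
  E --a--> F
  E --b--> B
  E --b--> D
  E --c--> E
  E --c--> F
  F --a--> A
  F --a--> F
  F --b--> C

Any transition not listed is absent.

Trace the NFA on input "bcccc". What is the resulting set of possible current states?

Start in {S}.
Read 'b': {S} → {C}.
Read 'c': {C} → {A, E}.
Read 'c': {A, E} → {E, F}.
Read 'c': {E, F} → {E, F}.
Read 'c': {E, F} → {E, F}.

{E, F}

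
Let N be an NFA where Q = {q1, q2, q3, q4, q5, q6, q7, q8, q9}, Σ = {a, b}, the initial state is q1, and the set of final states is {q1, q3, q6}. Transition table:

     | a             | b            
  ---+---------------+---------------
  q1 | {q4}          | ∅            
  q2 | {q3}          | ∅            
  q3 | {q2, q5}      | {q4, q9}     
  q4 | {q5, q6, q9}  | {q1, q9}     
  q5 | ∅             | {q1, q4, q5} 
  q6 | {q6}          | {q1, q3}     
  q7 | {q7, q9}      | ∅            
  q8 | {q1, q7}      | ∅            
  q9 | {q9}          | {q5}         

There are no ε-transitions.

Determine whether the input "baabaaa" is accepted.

No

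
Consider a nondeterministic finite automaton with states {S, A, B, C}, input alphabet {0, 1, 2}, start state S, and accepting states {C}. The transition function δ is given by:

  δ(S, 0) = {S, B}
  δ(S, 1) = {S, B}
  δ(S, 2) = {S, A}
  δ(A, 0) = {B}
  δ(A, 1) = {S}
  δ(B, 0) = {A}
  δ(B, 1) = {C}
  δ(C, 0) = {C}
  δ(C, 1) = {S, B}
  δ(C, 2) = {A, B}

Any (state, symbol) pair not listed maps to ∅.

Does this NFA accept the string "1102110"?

Yes

Start in {S}.
Read '1': {S} → {S, B}.
Read '1': {S, B} → {S, B, C}.
Read '0': {S, B, C} → {S, A, B, C}.
Read '2': {S, A, B, C} → {S, A, B}.
Read '1': {S, A, B} → {S, B, C}.
Read '1': {S, B, C} → {S, B, C}.
Read '0': {S, B, C} → {S, A, B, C}.
The final set {S, A, B, C} contains the accepting state C.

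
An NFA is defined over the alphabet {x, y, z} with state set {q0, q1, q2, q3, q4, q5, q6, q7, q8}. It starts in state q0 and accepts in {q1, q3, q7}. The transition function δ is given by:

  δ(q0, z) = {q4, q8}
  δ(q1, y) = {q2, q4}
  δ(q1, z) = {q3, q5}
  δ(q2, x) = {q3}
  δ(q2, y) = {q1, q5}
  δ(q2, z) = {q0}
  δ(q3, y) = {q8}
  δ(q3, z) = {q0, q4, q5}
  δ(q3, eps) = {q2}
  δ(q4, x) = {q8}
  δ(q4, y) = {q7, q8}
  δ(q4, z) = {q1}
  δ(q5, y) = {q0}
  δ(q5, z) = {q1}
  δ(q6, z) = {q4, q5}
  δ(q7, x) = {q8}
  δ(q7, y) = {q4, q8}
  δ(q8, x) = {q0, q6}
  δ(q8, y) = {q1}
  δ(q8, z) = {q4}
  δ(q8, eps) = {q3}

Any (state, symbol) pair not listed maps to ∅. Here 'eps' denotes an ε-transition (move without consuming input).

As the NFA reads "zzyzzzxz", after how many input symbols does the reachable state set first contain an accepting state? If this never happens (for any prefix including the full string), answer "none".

Start in {q0}.
Read 'z': {q0} → {q2, q3, q4, q8}.
None of the earlier sets intersect F, but {q2, q3, q4, q8} does.

1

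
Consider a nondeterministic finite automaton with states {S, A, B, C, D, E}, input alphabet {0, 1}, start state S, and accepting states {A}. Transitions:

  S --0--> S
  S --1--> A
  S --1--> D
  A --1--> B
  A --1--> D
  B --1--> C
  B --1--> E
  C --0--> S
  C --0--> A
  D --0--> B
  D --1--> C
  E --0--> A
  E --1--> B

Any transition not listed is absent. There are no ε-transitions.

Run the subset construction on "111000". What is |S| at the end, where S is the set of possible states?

1

Start in {S}.
Read '1': S→{A, D}; now {A, D}.
Read '1': A→{B, D}, D→{C}; now {B, C, D}.
Read '1': B→{C, E}, C→∅, D→{C}; now {C, E}.
Read '0': C→{S, A}, E→{A}; now {S, A}.
Read '0': S→{S}, A→∅; now {S}.
Read '0': S→{S}; now {S}.
That set has 1 state.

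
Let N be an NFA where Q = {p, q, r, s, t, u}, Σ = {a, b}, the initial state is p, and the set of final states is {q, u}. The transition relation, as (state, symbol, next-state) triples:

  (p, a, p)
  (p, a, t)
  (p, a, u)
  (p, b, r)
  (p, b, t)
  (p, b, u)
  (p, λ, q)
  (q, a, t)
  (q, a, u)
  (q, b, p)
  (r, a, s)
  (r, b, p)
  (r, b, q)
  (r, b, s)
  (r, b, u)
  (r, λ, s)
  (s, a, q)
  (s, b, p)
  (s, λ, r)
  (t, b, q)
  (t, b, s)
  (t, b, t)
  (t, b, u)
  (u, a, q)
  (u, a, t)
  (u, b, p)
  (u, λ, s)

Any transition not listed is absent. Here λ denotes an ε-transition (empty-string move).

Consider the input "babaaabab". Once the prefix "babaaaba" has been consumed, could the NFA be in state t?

Yes

Start: ε-closure({p}) = {p, q}.
Read 'b': {p, q} → {p, q, r, s, t, u}.
Read 'a': {p, q, r, s, t, u} → {p, q, r, s, t, u}.
Read 'b': {p, q, r, s, t, u} → {p, q, r, s, t, u}.
Read 'a': {p, q, r, s, t, u} → {p, q, r, s, t, u}.
Read 'a': {p, q, r, s, t, u} → {p, q, r, s, t, u}.
Read 'a': {p, q, r, s, t, u} → {p, q, r, s, t, u}.
Read 'b': {p, q, r, s, t, u} → {p, q, r, s, t, u}.
Read 'a': {p, q, r, s, t, u} → {p, q, r, s, t, u}.
State t is in {p, q, r, s, t, u}.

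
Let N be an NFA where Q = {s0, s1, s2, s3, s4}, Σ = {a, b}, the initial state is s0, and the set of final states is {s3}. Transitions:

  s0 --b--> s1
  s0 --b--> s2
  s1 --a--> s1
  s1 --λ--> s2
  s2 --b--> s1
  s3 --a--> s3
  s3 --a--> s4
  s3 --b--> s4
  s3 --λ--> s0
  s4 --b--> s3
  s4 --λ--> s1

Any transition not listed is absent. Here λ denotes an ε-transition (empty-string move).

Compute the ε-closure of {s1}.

{s1, s2}

Begin with {s1}.
ε-move s1 → s2; add s2.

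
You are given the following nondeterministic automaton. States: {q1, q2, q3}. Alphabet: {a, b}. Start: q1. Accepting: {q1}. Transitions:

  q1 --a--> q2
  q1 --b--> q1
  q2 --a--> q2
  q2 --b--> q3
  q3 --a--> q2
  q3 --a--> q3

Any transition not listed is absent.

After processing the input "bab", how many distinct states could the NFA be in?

Start in {q1}.
Read 'b': {q1} → {q1}.
Read 'a': {q1} → {q2}.
Read 'b': {q2} → {q3}.
That set has 1 state.

1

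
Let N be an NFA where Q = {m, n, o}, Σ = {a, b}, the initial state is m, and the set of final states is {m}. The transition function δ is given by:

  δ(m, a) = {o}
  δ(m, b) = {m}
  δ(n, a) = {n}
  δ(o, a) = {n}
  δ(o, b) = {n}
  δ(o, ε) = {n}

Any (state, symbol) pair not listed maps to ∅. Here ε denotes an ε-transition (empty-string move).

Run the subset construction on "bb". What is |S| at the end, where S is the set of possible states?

1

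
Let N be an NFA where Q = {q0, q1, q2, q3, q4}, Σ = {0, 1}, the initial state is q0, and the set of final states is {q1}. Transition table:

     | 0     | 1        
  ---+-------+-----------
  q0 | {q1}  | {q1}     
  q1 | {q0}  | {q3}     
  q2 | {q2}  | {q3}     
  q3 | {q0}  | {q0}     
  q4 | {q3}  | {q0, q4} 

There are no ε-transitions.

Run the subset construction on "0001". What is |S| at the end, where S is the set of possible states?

1

Start in {q0}.
Read '0': q0→{q1}; now {q1}.
Read '0': q1→{q0}; now {q0}.
Read '0': q0→{q1}; now {q1}.
Read '1': q1→{q3}; now {q3}.
That set has 1 state.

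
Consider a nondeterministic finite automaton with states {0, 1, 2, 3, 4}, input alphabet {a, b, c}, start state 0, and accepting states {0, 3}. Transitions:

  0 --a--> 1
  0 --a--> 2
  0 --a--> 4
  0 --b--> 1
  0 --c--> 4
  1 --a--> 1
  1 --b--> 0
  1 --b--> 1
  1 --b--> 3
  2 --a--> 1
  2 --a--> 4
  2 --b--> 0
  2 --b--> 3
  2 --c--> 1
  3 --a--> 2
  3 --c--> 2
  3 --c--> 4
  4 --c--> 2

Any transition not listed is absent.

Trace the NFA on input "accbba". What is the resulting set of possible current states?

Start in {0}.
Read 'a': {0} → {1, 2, 4}.
Read 'c': {1, 2, 4} → {1, 2}.
Read 'c': {1, 2} → {1}.
Read 'b': {1} → {0, 1, 3}.
Read 'b': {0, 1, 3} → {0, 1, 3}.
Read 'a': {0, 1, 3} → {1, 2, 4}.

{1, 2, 4}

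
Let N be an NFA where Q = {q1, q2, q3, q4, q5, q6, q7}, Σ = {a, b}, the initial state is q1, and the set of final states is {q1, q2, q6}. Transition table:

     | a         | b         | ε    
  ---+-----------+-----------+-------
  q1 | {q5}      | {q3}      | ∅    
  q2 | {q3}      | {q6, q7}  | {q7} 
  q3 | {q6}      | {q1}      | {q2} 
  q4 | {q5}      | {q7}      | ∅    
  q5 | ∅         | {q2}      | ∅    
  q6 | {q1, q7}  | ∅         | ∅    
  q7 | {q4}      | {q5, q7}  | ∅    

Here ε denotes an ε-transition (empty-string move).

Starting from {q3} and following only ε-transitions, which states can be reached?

Begin with {q3}.
ε-move q3 → q2; add q2.
ε-move q2 → q7; add q7.

{q2, q3, q7}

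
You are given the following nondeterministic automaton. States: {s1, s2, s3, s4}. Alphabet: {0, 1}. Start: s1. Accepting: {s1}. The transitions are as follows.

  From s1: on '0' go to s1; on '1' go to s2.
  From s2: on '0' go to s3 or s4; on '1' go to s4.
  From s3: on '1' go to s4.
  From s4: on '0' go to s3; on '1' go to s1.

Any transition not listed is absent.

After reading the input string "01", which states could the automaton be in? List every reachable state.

{s2}

Start in {s1}.
Read '0': s1→{s1}; now {s1}.
Read '1': s1→{s2}; now {s2}.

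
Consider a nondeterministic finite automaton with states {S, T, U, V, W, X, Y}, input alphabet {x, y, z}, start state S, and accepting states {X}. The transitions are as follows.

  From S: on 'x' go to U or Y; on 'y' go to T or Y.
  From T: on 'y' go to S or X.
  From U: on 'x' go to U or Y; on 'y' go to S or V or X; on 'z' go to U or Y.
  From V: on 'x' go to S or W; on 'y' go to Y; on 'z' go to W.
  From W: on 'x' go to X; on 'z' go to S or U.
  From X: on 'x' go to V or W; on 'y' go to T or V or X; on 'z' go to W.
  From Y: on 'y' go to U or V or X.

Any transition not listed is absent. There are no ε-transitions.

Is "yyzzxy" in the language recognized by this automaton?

Start in {S}.
Read 'y': S→{T, Y}; now {T, Y}.
Read 'y': T→{S, X}, Y→{U, V, X}; now {S, U, V, X}.
Read 'z': S→∅, U→{U, Y}, V→{W}, X→{W}; now {U, W, Y}.
Read 'z': U→{U, Y}, W→{S, U}, Y→∅; now {S, U, Y}.
Read 'x': S→{U, Y}, U→{U, Y}, Y→∅; now {U, Y}.
Read 'y': U→{S, V, X}, Y→{U, V, X}; now {S, U, V, X}.
The final set {S, U, V, X} contains the accepting state X.

Yes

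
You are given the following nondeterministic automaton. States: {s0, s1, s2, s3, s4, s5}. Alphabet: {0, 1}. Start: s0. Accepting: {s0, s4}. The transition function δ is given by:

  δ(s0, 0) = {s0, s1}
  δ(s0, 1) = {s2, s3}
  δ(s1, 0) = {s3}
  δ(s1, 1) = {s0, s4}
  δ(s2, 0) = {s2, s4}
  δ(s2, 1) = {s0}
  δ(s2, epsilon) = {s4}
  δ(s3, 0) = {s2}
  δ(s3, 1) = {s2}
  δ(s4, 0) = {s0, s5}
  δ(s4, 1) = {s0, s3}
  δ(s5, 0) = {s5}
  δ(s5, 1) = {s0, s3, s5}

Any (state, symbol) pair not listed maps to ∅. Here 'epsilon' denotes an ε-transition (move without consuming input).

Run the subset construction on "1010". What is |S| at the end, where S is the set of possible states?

Start in {s0}.
Read '1': s0→{s2, s3}; union {s2, s3}; ε-closure = {s2, s3, s4}.
Read '0': s2→{s2, s4}, s3→{s2}, s4→{s0, s5}; now {s0, s2, s4, s5}.
Read '1': s0→{s2, s3}, s2→{s0}, s4→{s0, s3}, s5→{s0, s3, s5}; union {s0, s2, s3, s5}; ε-closure = {s0, s2, s3, s4, s5}.
Read '0': s0→{s0, s1}, s2→{s2, s4}, s3→{s2}, s4→{s0, s5}, s5→{s5}; now {s0, s1, s2, s4, s5}.
That set has 5 states.

5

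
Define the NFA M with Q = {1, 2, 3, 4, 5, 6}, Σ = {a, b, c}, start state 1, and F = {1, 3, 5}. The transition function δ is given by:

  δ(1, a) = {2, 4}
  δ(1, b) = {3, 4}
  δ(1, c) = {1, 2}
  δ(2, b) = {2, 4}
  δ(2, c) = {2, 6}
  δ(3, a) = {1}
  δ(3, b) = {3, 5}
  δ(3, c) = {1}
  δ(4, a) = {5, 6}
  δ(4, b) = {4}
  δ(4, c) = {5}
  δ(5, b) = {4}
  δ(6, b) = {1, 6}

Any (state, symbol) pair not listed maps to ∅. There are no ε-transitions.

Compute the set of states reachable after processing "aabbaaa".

{5, 6}

Start in {1}.
Read 'a': 1→{2, 4}; now {2, 4}.
Read 'a': 2→∅, 4→{5, 6}; now {5, 6}.
Read 'b': 5→{4}, 6→{1, 6}; now {1, 4, 6}.
Read 'b': 1→{3, 4}, 4→{4}, 6→{1, 6}; now {1, 3, 4, 6}.
Read 'a': 1→{2, 4}, 3→{1}, 4→{5, 6}, 6→∅; now {1, 2, 4, 5, 6}.
Read 'a': 1→{2, 4}, 2→∅, 4→{5, 6}, 5→∅, 6→∅; now {2, 4, 5, 6}.
Read 'a': 2→∅, 4→{5, 6}, 5→∅, 6→∅; now {5, 6}.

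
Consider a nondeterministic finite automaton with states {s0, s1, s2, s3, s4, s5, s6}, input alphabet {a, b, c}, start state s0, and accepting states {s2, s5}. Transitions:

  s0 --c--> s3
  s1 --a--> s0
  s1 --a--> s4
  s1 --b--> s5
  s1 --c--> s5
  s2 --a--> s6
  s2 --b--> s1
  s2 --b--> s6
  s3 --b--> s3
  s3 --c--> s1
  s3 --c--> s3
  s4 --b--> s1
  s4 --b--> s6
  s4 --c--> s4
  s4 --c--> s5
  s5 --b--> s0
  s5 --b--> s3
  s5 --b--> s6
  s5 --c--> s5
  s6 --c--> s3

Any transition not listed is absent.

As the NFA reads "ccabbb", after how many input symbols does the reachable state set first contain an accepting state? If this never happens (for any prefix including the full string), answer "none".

5

Start in {s0}.
Read 'c': {s0} → {s3}.
Read 'c': {s3} → {s1, s3}.
Read 'a': {s1, s3} → {s0, s4}.
Read 'b': {s0, s4} → {s1, s6}.
Read 'b': {s1, s6} → {s5}.
None of the earlier sets intersect F, but {s5} does.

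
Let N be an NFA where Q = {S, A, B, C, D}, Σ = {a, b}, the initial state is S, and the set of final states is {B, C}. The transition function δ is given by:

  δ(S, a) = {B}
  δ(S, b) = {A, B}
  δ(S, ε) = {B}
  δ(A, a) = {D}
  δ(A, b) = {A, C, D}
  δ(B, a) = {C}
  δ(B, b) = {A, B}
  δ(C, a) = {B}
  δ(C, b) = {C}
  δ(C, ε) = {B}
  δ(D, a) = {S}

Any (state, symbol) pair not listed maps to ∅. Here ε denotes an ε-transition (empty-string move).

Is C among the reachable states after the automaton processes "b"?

Start: ε-closure({S}) = {S, B}.
Read 'b': S→{A, B}, B→{A, B}; now {A, B}.
State C is not in {A, B}.

No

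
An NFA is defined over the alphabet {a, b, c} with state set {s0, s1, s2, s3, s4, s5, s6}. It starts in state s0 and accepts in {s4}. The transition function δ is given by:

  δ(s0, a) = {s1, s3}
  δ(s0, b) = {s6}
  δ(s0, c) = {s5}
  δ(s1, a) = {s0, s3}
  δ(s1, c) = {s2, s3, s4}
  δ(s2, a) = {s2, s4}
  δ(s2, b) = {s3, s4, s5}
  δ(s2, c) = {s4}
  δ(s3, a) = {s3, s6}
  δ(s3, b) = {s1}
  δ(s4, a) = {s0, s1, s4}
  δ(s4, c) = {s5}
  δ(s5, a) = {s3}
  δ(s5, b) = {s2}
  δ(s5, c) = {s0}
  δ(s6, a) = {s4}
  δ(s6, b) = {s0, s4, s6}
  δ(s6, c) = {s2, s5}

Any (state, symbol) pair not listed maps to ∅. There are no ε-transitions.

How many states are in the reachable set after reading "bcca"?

Start in {s0}.
Read 'b': {s0} → {s6}.
Read 'c': {s6} → {s2, s5}.
Read 'c': {s2, s5} → {s0, s4}.
Read 'a': {s0, s4} → {s0, s1, s3, s4}.
That set has 4 states.

4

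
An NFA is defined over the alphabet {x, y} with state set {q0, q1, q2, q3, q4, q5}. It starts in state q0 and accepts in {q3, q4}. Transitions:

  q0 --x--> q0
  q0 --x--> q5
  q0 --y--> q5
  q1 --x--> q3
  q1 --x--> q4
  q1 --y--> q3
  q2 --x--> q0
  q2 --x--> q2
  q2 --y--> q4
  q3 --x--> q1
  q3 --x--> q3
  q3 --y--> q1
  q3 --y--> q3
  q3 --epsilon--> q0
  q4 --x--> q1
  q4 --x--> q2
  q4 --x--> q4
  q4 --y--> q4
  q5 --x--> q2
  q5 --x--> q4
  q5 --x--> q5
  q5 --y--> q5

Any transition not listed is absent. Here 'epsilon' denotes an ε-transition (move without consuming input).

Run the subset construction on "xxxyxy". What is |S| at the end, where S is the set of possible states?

5

Start in {q0}.
Read 'x': q0→{q0, q5}; now {q0, q5}.
Read 'x': q0→{q0, q5}, q5→{q2, q4, q5}; now {q0, q2, q4, q5}.
Read 'x': q0→{q0, q5}, q2→{q0, q2}, q4→{q1, q2, q4}, q5→{q2, q4, q5}; now {q0, q1, q2, q4, q5}.
Read 'y': q0→{q5}, q1→{q3}, q2→{q4}, q4→{q4}, q5→{q5}; union {q3, q4, q5}; ε-closure = {q0, q3, q4, q5}.
Read 'x': q0→{q0, q5}, q3→{q1, q3}, q4→{q1, q2, q4}, q5→{q2, q4, q5}; now {q0, q1, q2, q3, q4, q5}.
Read 'y': q0→{q5}, q1→{q3}, q2→{q4}, q3→{q1, q3}, q4→{q4}, q5→{q5}; union {q1, q3, q4, q5}; ε-closure = {q0, q1, q3, q4, q5}.
That set has 5 states.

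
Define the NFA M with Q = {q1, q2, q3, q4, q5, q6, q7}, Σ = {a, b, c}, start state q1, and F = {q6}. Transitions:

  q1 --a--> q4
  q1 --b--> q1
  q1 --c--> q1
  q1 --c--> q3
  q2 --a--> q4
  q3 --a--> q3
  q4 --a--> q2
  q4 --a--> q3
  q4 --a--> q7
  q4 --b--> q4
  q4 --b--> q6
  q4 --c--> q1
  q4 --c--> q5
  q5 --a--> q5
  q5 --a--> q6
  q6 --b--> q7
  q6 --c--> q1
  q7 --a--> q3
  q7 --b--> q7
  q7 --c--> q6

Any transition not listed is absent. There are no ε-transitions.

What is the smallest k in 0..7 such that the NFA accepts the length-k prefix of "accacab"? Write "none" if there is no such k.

6

Start in {q1}.
Read 'a': {q1} → {q4}.
Read 'c': {q4} → {q1, q5}.
Read 'c': {q1, q5} → {q1, q3}.
Read 'a': {q1, q3} → {q3, q4}.
Read 'c': {q3, q4} → {q1, q5}.
Read 'a': {q1, q5} → {q4, q5, q6}.
None of the earlier sets intersect F, but {q4, q5, q6} does.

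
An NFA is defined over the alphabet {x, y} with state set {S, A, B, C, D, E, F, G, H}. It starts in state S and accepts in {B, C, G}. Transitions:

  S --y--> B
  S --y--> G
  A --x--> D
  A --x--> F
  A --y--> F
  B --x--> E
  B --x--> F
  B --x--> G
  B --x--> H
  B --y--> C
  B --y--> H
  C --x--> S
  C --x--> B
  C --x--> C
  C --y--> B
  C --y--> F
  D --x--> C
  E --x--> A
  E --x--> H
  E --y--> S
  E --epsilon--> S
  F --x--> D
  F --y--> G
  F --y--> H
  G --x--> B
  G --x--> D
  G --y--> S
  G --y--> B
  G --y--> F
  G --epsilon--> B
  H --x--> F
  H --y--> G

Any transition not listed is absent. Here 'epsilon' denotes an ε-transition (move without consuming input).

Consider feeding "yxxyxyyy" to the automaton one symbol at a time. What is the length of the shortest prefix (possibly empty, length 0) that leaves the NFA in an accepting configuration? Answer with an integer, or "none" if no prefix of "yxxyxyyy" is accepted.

1

Start in {S}.
Read 'y': S→{B, G}; now {B, G}.
None of the earlier sets intersect F, but {B, G} does.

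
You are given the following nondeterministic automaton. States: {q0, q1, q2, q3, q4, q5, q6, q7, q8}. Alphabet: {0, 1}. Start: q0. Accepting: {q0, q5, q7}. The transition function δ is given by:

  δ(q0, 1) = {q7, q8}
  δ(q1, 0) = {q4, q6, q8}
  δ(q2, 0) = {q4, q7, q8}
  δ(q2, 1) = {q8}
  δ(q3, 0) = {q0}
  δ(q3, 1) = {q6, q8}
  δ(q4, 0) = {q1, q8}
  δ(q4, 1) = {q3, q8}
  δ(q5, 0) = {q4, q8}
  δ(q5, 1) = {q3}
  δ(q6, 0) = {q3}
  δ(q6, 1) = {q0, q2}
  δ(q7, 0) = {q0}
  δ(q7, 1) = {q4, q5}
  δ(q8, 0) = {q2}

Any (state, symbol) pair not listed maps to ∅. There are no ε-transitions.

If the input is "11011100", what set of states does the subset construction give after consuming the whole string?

{q0, q1, q2, q8}

Start in {q0}.
Read '1': q0→{q7, q8}; now {q7, q8}.
Read '1': q7→{q4, q5}, q8→∅; now {q4, q5}.
Read '0': q4→{q1, q8}, q5→{q4, q8}; now {q1, q4, q8}.
Read '1': q1→∅, q4→{q3, q8}, q8→∅; now {q3, q8}.
Read '1': q3→{q6, q8}, q8→∅; now {q6, q8}.
Read '1': q6→{q0, q2}, q8→∅; now {q0, q2}.
Read '0': q0→∅, q2→{q4, q7, q8}; now {q4, q7, q8}.
Read '0': q4→{q1, q8}, q7→{q0}, q8→{q2}; now {q0, q1, q2, q8}.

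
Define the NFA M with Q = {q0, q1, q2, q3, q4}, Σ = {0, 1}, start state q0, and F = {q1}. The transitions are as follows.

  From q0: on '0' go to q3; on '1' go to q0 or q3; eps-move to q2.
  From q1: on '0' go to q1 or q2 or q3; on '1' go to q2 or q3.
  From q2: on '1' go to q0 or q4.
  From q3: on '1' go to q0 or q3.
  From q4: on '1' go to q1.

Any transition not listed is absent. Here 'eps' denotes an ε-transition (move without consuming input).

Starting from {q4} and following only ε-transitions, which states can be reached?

{q4}

Begin with {q4}.
No ε-moves leave this set, so the closure equals the set itself.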